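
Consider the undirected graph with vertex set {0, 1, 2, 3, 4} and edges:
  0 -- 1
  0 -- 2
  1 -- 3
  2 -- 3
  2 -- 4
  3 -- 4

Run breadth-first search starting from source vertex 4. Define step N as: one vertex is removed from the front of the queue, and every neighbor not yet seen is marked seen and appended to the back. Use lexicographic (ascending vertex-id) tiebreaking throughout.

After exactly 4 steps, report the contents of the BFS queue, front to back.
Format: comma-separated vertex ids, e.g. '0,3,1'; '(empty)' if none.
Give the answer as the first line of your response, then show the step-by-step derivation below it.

1

step 1: dequeue 4; queue=[2,3]; order=4
step 2: dequeue 2; queue=[3,0]; order=4,2
step 3: dequeue 3; queue=[0,1]; order=4,2,3
step 4: dequeue 0; queue=[1]; order=4,2,3,0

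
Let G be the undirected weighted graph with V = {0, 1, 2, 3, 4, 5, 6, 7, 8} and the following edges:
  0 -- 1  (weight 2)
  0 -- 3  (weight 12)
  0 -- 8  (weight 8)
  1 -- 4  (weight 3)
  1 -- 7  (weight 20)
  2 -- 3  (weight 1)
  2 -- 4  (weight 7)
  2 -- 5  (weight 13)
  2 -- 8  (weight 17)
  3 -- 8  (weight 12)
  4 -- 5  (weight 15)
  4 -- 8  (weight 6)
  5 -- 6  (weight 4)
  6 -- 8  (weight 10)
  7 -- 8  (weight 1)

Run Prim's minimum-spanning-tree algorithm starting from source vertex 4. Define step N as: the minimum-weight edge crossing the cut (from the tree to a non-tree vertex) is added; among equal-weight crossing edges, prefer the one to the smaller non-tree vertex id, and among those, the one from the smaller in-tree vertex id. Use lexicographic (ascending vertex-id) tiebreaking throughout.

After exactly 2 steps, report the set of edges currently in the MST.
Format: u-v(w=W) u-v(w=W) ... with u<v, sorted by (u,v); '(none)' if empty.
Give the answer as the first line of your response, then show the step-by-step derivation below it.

0-1(w=2) 1-4(w=3)

step 1: add edge 1-4 (w=3); MST = {1-4(w=3)}
step 2: add edge 0-1 (w=2); MST = {0-1(w=2) 1-4(w=3)}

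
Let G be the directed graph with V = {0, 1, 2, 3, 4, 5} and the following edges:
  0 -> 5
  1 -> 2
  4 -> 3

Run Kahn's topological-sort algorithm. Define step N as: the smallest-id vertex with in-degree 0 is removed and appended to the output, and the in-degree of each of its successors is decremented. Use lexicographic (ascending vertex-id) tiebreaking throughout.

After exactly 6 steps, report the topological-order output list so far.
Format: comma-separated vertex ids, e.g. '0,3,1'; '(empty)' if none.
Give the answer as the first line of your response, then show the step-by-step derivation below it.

0,1,2,4,3,5

step 1: output 0; order=[0]; indeg=(0,0,1,1,0,0)
step 2: output 1; order=[0,1]; indeg=(0,0,0,1,0,0)
step 3: output 2; order=[0,1,2]; indeg=(0,0,0,1,0,0)
step 4: output 4; order=[0,1,2,4]; indeg=(0,0,0,0,0,0)
step 5: output 3; order=[0,1,2,4,3]; indeg=(0,0,0,0,0,0)
step 6: output 5; order=[0,1,2,4,3,5]; indeg=(0,0,0,0,0,0)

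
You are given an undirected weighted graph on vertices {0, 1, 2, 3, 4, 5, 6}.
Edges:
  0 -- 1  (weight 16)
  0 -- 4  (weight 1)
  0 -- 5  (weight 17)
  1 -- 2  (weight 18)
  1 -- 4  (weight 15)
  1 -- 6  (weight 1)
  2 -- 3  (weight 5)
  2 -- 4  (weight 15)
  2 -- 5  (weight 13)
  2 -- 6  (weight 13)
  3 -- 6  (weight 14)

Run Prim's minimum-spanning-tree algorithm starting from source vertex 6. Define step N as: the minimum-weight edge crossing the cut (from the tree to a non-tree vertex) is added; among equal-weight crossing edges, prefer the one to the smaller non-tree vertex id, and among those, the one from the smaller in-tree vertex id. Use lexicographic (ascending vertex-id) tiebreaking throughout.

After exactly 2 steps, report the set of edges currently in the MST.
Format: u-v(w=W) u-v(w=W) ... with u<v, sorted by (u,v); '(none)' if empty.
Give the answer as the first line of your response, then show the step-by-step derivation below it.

1-6(w=1) 2-6(w=13)

step 1: add edge 1-6 (w=1); MST = {1-6(w=1)}
step 2: add edge 2-6 (w=13); MST = {1-6(w=1) 2-6(w=13)}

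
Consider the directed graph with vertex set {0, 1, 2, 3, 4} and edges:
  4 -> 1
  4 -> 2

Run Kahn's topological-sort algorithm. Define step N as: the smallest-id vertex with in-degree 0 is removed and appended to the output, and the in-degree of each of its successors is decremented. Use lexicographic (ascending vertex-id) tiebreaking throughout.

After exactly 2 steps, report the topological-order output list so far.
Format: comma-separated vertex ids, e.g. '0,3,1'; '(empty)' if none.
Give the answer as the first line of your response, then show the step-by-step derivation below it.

0,3

step 1: output 0; order=[0]; indeg=(0,1,1,0,0)
step 2: output 3; order=[0,3]; indeg=(0,1,1,0,0)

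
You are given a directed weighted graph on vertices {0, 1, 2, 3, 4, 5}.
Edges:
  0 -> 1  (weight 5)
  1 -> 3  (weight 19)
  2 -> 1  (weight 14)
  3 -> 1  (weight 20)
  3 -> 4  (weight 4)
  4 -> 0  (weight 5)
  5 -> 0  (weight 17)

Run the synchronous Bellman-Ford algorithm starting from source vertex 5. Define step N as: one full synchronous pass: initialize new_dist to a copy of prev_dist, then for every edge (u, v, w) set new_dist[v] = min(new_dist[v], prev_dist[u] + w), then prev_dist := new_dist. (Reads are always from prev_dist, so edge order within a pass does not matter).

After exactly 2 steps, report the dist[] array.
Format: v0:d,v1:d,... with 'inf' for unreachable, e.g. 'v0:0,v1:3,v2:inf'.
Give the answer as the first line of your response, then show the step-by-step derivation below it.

v0:17,v1:22,v2:inf,v3:inf,v4:inf,v5:0

step 1: dist = v0:17,v1:inf,v2:inf,v3:inf,v4:inf,v5:0
step 2: dist = v0:17,v1:22,v2:inf,v3:inf,v4:inf,v5:0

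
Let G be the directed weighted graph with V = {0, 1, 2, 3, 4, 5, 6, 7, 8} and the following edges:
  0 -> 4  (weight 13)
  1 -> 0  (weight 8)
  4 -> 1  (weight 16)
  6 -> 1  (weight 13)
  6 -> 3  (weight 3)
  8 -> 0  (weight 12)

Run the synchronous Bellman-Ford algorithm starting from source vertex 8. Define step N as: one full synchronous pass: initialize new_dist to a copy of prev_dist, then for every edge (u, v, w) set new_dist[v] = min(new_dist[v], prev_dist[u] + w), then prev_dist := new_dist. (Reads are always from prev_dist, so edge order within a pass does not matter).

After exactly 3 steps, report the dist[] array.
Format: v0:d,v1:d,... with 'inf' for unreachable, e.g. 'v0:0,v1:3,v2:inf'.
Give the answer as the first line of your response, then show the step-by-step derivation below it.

v0:12,v1:41,v2:inf,v3:inf,v4:25,v5:inf,v6:inf,v7:inf,v8:0

step 1: dist = v0:12,v1:inf,v2:inf,v3:inf,v4:inf,v5:inf,v6:inf,v7:inf,v8:0
step 2: dist = v0:12,v1:inf,v2:inf,v3:inf,v4:25,v5:inf,v6:inf,v7:inf,v8:0
step 3: dist = v0:12,v1:41,v2:inf,v3:inf,v4:25,v5:inf,v6:inf,v7:inf,v8:0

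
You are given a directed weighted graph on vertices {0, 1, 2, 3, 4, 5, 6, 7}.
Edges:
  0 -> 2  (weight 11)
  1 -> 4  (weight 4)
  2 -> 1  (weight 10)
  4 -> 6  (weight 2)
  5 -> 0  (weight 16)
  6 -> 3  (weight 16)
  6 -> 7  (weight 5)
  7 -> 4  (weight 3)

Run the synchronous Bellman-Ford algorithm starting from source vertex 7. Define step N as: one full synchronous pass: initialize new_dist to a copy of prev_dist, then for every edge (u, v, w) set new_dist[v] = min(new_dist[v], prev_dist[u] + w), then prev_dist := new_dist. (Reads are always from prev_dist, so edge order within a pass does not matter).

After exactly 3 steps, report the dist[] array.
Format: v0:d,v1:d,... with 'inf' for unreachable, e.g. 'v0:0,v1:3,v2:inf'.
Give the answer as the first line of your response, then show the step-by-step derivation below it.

v0:inf,v1:inf,v2:inf,v3:21,v4:3,v5:inf,v6:5,v7:0

step 1: dist = v0:inf,v1:inf,v2:inf,v3:inf,v4:3,v5:inf,v6:inf,v7:0
step 2: dist = v0:inf,v1:inf,v2:inf,v3:inf,v4:3,v5:inf,v6:5,v7:0
step 3: dist = v0:inf,v1:inf,v2:inf,v3:21,v4:3,v5:inf,v6:5,v7:0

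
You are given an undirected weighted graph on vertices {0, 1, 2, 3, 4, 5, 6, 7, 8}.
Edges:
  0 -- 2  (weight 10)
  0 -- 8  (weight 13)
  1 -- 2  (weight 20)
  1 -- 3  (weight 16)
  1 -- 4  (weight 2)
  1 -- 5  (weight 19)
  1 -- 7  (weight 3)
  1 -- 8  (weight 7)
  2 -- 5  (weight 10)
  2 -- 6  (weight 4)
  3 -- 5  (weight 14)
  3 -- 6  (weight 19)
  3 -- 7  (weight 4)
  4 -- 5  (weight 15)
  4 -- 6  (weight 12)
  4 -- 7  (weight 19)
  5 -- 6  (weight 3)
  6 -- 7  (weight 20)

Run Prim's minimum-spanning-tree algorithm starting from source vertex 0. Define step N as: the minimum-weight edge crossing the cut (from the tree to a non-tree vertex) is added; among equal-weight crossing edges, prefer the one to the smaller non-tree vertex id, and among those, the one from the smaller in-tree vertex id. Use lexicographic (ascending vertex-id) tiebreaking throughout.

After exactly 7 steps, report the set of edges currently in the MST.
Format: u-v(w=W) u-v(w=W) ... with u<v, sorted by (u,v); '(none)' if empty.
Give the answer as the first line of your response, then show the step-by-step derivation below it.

0-2(w=10) 1-4(w=2) 1-7(w=3) 2-6(w=4) 3-7(w=4) 4-6(w=12) 5-6(w=3)

step 1: add edge 0-2 (w=10); MST = {0-2(w=10)}
step 2: add edge 2-6 (w=4); MST = {0-2(w=10) 2-6(w=4)}
step 3: add edge 5-6 (w=3); MST = {0-2(w=10) 2-6(w=4) 5-6(w=3)}
step 4: add edge 4-6 (w=12); MST = {0-2(w=10) 2-6(w=4) 4-6(w=12) 5-6(w=3)}
step 5: add edge 1-4 (w=2); MST = {0-2(w=10) 1-4(w=2) 2-6(w=4) 4-6(w=12) 5-6(w=3)}
step 6: add edge 1-7 (w=3); MST = {0-2(w=10) 1-4(w=2) 1-7(w=3) 2-6(w=4) 4-6(w=12) 5-6(w=3)}
step 7: add edge 3-7 (w=4); MST = {0-2(w=10) 1-4(w=2) 1-7(w=3) 2-6(w=4) 3-7(w=4) 4-6(w=12) 5-6(w=3)}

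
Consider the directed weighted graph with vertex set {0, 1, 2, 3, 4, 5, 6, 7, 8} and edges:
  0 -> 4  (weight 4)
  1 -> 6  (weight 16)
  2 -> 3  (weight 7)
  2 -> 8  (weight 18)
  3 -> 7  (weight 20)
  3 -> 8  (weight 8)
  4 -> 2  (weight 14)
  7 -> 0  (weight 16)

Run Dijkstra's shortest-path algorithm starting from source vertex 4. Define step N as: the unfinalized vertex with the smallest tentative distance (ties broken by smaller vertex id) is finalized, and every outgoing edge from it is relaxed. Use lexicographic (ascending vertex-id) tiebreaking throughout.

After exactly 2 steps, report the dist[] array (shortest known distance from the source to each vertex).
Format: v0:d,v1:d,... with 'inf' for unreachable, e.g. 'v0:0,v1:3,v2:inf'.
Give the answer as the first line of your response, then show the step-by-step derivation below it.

v0:inf,v1:inf,v2:14,v3:21,v4:0,v5:inf,v6:inf,v7:inf,v8:32

step 1: dist = v0:inf,v1:inf,v2:14,v3:inf,v4:0,v5:inf,v6:inf,v7:inf,v8:inf
step 2: dist = v0:inf,v1:inf,v2:14,v3:21,v4:0,v5:inf,v6:inf,v7:inf,v8:32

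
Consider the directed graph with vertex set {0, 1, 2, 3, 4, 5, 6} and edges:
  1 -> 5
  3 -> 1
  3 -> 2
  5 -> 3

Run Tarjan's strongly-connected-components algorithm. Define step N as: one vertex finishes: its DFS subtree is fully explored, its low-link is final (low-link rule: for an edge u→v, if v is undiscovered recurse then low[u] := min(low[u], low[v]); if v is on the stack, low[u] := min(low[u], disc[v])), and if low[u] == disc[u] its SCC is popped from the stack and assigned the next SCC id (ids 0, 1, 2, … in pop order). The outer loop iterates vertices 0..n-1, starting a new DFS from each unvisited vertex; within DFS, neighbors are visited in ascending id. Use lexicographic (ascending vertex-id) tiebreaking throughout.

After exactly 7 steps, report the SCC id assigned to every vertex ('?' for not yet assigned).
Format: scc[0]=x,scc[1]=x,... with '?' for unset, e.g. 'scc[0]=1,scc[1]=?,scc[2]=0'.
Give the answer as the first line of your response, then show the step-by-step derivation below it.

scc[0]=0,scc[1]=2,scc[2]=1,scc[3]=2,scc[4]=3,scc[5]=2,scc[6]=4

step 1: low=(low[0]=0,low[1]=?,low[2]=?,low[3]=?,low[4]=?,low[5]=?,low[6]=?); scc=(scc[0]=0,scc[1]=?,scc[2]=?,scc[3]=?,scc[4]=?,scc[5]=?,scc[6]=?)
step 2: low=(low[0]=0,low[1]=1,low[2]=4,low[3]=1,low[4]=?,low[5]=2,low[6]=?); scc=(scc[0]=0,scc[1]=?,scc[2]=1,scc[3]=?,scc[4]=?,scc[5]=?,scc[6]=?)
step 3: low=(low[0]=0,low[1]=1,low[2]=4,low[3]=1,low[4]=?,low[5]=2,low[6]=?); scc=(scc[0]=0,scc[1]=?,scc[2]=1,scc[3]=?,scc[4]=?,scc[5]=?,scc[6]=?)
step 4: low=(low[0]=0,low[1]=1,low[2]=4,low[3]=1,low[4]=?,low[5]=1,low[6]=?); scc=(scc[0]=0,scc[1]=?,scc[2]=1,scc[3]=?,scc[4]=?,scc[5]=?,scc[6]=?)
step 5: low=(low[0]=0,low[1]=1,low[2]=4,low[3]=1,low[4]=?,low[5]=1,low[6]=?); scc=(scc[0]=0,scc[1]=2,scc[2]=1,scc[3]=2,scc[4]=?,scc[5]=2,scc[6]=?)
step 6: low=(low[0]=0,low[1]=1,low[2]=4,low[3]=1,low[4]=5,low[5]=1,low[6]=?); scc=(scc[0]=0,scc[1]=2,scc[2]=1,scc[3]=2,scc[4]=3,scc[5]=2,scc[6]=?)
step 7: low=(low[0]=0,low[1]=1,low[2]=4,low[3]=1,low[4]=5,low[5]=1,low[6]=6); scc=(scc[0]=0,scc[1]=2,scc[2]=1,scc[3]=2,scc[4]=3,scc[5]=2,scc[6]=4)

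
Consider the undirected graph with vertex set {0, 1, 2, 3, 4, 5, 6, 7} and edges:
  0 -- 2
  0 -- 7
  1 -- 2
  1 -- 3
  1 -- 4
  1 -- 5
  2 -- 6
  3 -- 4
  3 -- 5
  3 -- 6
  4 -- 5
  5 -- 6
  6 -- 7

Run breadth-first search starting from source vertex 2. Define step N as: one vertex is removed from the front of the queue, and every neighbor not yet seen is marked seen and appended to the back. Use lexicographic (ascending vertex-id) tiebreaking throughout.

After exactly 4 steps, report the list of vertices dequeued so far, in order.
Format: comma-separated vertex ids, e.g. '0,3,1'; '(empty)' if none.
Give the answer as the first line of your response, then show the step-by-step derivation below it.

2,0,1,6

step 1: dequeue 2; queue=[0,1,6]; order=2
step 2: dequeue 0; queue=[1,6,7]; order=2,0
step 3: dequeue 1; queue=[6,7,3,4,5]; order=2,0,1
step 4: dequeue 6; queue=[7,3,4,5]; order=2,0,1,6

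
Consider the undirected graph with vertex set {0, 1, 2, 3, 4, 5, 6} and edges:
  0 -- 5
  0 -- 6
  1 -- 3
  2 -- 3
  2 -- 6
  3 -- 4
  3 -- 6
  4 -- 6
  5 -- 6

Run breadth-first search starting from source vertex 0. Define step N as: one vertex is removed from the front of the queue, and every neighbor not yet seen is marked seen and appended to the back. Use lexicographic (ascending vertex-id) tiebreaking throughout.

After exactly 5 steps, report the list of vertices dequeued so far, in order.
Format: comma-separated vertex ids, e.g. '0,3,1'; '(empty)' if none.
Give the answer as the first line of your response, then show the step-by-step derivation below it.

0,5,6,2,3

step 1: dequeue 0; queue=[5,6]; order=0
step 2: dequeue 5; queue=[6]; order=0,5
step 3: dequeue 6; queue=[2,3,4]; order=0,5,6
step 4: dequeue 2; queue=[3,4]; order=0,5,6,2
step 5: dequeue 3; queue=[4,1]; order=0,5,6,2,3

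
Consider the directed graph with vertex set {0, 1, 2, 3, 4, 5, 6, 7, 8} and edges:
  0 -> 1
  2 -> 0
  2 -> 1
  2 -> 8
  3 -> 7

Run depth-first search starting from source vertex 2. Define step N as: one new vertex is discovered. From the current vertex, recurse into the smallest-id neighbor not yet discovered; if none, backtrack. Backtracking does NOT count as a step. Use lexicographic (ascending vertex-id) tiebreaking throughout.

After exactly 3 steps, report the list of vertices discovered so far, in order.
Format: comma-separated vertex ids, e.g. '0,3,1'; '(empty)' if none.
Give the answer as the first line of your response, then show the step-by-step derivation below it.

2,0,1

step 1: discover 2; path=2; order=2
step 2: discover 0; path=2>0; order=2,0
step 3: discover 1; path=2>0>1; order=2,0,1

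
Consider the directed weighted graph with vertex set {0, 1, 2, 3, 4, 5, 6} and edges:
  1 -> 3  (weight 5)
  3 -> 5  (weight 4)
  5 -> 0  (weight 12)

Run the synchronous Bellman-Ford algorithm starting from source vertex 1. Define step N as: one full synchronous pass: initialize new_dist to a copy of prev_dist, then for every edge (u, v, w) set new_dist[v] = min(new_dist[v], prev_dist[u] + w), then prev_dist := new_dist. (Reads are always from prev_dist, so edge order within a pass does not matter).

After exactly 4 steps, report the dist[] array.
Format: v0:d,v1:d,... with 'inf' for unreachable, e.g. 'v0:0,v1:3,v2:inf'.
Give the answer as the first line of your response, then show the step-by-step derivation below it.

v0:21,v1:0,v2:inf,v3:5,v4:inf,v5:9,v6:inf

step 1: dist = v0:inf,v1:0,v2:inf,v3:5,v4:inf,v5:inf,v6:inf
step 2: dist = v0:inf,v1:0,v2:inf,v3:5,v4:inf,v5:9,v6:inf
step 3: dist = v0:21,v1:0,v2:inf,v3:5,v4:inf,v5:9,v6:inf
step 4: dist = v0:21,v1:0,v2:inf,v3:5,v4:inf,v5:9,v6:inf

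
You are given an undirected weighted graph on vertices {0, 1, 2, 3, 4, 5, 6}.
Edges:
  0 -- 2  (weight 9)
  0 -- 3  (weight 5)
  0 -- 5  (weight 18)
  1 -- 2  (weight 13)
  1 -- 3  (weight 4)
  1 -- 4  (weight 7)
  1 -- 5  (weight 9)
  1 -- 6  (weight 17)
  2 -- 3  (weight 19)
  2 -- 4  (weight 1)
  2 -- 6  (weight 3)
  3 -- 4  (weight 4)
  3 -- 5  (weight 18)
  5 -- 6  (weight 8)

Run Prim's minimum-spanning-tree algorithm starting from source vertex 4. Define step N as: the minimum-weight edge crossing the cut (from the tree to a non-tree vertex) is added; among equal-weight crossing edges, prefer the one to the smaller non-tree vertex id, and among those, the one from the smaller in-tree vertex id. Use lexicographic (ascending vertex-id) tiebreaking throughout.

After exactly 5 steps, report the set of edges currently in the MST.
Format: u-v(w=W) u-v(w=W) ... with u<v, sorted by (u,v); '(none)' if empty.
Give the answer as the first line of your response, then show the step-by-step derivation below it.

0-3(w=5) 1-3(w=4) 2-4(w=1) 2-6(w=3) 3-4(w=4)

step 1: add edge 2-4 (w=1); MST = {2-4(w=1)}
step 2: add edge 2-6 (w=3); MST = {2-4(w=1) 2-6(w=3)}
step 3: add edge 3-4 (w=4); MST = {2-4(w=1) 2-6(w=3) 3-4(w=4)}
step 4: add edge 1-3 (w=4); MST = {1-3(w=4) 2-4(w=1) 2-6(w=3) 3-4(w=4)}
step 5: add edge 0-3 (w=5); MST = {0-3(w=5) 1-3(w=4) 2-4(w=1) 2-6(w=3) 3-4(w=4)}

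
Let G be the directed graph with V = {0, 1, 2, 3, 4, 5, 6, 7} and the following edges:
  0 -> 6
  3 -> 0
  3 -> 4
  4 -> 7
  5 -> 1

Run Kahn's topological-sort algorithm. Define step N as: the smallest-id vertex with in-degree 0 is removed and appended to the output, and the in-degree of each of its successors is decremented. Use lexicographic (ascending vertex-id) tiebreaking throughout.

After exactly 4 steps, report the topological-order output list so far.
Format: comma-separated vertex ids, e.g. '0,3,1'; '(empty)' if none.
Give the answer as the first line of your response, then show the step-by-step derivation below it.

2,3,0,4

step 1: output 2; order=[2]; indeg=(1,1,0,0,1,0,1,1)
step 2: output 3; order=[2,3]; indeg=(0,1,0,0,0,0,1,1)
step 3: output 0; order=[2,3,0]; indeg=(0,1,0,0,0,0,0,1)
step 4: output 4; order=[2,3,0,4]; indeg=(0,1,0,0,0,0,0,0)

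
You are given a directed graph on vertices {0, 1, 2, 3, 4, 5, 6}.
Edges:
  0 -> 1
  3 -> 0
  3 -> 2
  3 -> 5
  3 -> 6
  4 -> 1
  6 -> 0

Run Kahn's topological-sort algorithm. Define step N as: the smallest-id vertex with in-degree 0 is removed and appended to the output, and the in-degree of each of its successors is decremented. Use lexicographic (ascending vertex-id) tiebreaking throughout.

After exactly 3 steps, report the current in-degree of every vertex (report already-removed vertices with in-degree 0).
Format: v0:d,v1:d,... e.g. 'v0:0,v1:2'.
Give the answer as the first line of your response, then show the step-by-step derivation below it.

v0:1,v1:1,v2:0,v3:0,v4:0,v5:0,v6:0

step 1: output 3; order=[3]; indeg=(1,2,0,0,0,0,0)
step 2: output 2; order=[3,2]; indeg=(1,2,0,0,0,0,0)
step 3: output 4; order=[3,2,4]; indeg=(1,1,0,0,0,0,0)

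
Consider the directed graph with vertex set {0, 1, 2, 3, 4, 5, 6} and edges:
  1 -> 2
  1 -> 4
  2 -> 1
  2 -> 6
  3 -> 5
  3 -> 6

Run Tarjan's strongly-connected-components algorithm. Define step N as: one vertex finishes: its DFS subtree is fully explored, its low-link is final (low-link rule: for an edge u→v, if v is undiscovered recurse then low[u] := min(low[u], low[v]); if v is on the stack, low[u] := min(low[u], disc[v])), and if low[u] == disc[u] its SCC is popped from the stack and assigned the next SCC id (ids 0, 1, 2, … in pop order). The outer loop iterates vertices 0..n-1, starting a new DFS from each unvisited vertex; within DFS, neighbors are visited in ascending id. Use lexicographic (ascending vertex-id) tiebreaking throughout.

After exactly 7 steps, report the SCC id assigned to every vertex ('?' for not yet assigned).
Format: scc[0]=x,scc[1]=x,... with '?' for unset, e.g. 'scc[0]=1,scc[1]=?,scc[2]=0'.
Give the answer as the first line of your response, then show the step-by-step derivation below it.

scc[0]=0,scc[1]=3,scc[2]=3,scc[3]=5,scc[4]=2,scc[5]=4,scc[6]=1

step 1: low=(low[0]=0,low[1]=?,low[2]=?,low[3]=?,low[4]=?,low[5]=?,low[6]=?); scc=(scc[0]=0,scc[1]=?,scc[2]=?,scc[3]=?,scc[4]=?,scc[5]=?,scc[6]=?)
step 2: low=(low[0]=0,low[1]=1,low[2]=1,low[3]=?,low[4]=?,low[5]=?,low[6]=3); scc=(scc[0]=0,scc[1]=?,scc[2]=?,scc[3]=?,scc[4]=?,scc[5]=?,scc[6]=1)
step 3: low=(low[0]=0,low[1]=1,low[2]=1,low[3]=?,low[4]=?,low[5]=?,low[6]=3); scc=(scc[0]=0,scc[1]=?,scc[2]=?,scc[3]=?,scc[4]=?,scc[5]=?,scc[6]=1)
step 4: low=(low[0]=0,low[1]=1,low[2]=1,low[3]=?,low[4]=4,low[5]=?,low[6]=3); scc=(scc[0]=0,scc[1]=?,scc[2]=?,scc[3]=?,scc[4]=2,scc[5]=?,scc[6]=1)
step 5: low=(low[0]=0,low[1]=1,low[2]=1,low[3]=?,low[4]=4,low[5]=?,low[6]=3); scc=(scc[0]=0,scc[1]=3,scc[2]=3,scc[3]=?,scc[4]=2,scc[5]=?,scc[6]=1)
step 6: low=(low[0]=0,low[1]=1,low[2]=1,low[3]=5,low[4]=4,low[5]=6,low[6]=3); scc=(scc[0]=0,scc[1]=3,scc[2]=3,scc[3]=?,scc[4]=2,scc[5]=4,scc[6]=1)
step 7: low=(low[0]=0,low[1]=1,low[2]=1,low[3]=5,low[4]=4,low[5]=6,low[6]=3); scc=(scc[0]=0,scc[1]=3,scc[2]=3,scc[3]=5,scc[4]=2,scc[5]=4,scc[6]=1)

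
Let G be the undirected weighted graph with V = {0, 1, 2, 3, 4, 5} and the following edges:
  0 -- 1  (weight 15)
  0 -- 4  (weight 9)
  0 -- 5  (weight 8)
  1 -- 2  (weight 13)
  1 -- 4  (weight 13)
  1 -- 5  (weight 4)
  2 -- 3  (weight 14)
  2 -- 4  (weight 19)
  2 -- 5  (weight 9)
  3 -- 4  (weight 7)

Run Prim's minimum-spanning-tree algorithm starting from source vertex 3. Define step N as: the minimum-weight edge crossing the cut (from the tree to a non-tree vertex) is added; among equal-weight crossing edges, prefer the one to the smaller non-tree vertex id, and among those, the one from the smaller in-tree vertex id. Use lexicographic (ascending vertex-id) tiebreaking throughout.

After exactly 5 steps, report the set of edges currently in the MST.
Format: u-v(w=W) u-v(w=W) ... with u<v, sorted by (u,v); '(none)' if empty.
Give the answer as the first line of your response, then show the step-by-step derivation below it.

0-4(w=9) 0-5(w=8) 1-5(w=4) 2-5(w=9) 3-4(w=7)

step 1: add edge 3-4 (w=7); MST = {3-4(w=7)}
step 2: add edge 0-4 (w=9); MST = {0-4(w=9) 3-4(w=7)}
step 3: add edge 0-5 (w=8); MST = {0-4(w=9) 0-5(w=8) 3-4(w=7)}
step 4: add edge 1-5 (w=4); MST = {0-4(w=9) 0-5(w=8) 1-5(w=4) 3-4(w=7)}
step 5: add edge 2-5 (w=9); MST = {0-4(w=9) 0-5(w=8) 1-5(w=4) 2-5(w=9) 3-4(w=7)}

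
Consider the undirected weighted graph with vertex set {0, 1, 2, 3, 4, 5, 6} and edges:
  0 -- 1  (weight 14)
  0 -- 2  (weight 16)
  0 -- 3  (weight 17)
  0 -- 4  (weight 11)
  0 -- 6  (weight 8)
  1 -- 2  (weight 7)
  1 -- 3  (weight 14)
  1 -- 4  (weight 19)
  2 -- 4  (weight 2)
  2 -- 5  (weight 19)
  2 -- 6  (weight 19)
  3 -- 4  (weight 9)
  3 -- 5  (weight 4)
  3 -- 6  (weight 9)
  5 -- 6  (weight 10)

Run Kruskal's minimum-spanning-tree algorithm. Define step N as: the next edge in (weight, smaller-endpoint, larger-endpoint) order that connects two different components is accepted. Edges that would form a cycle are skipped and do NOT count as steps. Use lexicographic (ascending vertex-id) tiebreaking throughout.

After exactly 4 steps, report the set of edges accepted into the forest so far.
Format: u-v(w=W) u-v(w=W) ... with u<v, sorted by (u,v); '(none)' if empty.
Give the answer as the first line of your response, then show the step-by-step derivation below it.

0-6(w=8) 1-2(w=7) 2-4(w=2) 3-5(w=4)

step 1: add edge 2-4 (w=2); MST = {2-4(w=2)}
step 2: add edge 3-5 (w=4); MST = {2-4(w=2) 3-5(w=4)}
step 3: add edge 1-2 (w=7); MST = {1-2(w=7) 2-4(w=2) 3-5(w=4)}
step 4: add edge 0-6 (w=8); MST = {0-6(w=8) 1-2(w=7) 2-4(w=2) 3-5(w=4)}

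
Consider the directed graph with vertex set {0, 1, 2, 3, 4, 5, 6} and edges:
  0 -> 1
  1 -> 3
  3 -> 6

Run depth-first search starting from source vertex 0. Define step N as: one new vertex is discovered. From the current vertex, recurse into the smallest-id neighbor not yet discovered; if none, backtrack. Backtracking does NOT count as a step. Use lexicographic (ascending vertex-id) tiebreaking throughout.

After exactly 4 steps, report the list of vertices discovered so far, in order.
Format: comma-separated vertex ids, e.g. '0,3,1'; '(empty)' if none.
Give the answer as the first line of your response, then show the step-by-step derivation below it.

0,1,3,6

step 1: discover 0; path=0; order=0
step 2: discover 1; path=0>1; order=0,1
step 3: discover 3; path=0>1>3; order=0,1,3
step 4: discover 6; path=0>1>3>6; order=0,1,3,6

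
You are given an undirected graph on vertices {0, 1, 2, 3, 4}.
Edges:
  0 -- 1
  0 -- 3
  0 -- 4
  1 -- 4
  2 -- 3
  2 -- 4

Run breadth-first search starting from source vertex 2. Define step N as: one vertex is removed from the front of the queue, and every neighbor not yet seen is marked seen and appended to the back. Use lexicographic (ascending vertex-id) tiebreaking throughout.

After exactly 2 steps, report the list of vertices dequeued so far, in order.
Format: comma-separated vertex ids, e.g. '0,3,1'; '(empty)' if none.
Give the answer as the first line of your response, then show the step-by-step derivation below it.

2,3

step 1: dequeue 2; queue=[3,4]; order=2
step 2: dequeue 3; queue=[4,0]; order=2,3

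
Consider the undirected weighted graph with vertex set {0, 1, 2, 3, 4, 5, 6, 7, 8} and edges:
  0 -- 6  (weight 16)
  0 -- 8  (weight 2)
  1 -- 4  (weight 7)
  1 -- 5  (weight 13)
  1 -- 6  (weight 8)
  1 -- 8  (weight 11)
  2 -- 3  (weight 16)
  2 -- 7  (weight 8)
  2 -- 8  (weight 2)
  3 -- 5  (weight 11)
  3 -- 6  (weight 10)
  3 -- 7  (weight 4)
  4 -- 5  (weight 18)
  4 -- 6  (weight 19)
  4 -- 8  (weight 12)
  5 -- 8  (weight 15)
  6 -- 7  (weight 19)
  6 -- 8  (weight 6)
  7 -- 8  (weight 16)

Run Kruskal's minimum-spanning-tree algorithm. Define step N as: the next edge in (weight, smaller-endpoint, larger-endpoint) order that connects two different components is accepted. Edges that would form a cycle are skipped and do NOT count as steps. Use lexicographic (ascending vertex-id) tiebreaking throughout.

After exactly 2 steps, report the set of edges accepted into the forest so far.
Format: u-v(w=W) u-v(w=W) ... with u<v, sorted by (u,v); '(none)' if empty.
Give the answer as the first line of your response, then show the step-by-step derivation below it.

0-8(w=2) 2-8(w=2)

step 1: add edge 0-8 (w=2); MST = {0-8(w=2)}
step 2: add edge 2-8 (w=2); MST = {0-8(w=2) 2-8(w=2)}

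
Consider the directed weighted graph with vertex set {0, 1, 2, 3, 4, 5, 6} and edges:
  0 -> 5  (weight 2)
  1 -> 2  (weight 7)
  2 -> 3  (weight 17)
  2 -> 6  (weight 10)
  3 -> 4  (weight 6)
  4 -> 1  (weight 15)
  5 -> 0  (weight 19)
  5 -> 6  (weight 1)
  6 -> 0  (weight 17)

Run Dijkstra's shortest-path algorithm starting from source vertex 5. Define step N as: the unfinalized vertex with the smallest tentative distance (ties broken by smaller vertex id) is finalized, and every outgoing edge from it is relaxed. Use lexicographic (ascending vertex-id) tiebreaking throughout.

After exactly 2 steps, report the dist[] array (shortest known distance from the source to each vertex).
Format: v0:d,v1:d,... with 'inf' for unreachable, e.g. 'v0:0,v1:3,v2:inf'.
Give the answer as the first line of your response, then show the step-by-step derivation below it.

v0:18,v1:inf,v2:inf,v3:inf,v4:inf,v5:0,v6:1

step 1: dist = v0:19,v1:inf,v2:inf,v3:inf,v4:inf,v5:0,v6:1
step 2: dist = v0:18,v1:inf,v2:inf,v3:inf,v4:inf,v5:0,v6:1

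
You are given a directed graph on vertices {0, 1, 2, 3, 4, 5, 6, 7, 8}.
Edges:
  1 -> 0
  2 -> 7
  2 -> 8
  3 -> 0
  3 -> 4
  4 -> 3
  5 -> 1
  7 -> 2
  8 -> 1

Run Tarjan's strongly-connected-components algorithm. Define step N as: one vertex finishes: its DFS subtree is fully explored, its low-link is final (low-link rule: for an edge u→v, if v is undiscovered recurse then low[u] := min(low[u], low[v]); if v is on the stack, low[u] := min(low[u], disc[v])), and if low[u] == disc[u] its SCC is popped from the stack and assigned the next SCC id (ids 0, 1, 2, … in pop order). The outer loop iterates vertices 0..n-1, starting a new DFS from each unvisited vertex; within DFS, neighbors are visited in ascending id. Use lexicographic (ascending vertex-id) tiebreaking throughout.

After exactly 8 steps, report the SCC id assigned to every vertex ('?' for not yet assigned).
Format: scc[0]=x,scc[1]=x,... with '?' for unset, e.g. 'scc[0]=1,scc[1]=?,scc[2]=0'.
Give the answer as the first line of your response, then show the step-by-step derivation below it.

scc[0]=0,scc[1]=1,scc[2]=3,scc[3]=4,scc[4]=4,scc[5]=5,scc[6]=?,scc[7]=3,scc[8]=2

step 1: low=(low[0]=0,low[1]=?,low[2]=?,low[3]=?,low[4]=?,low[5]=?,low[6]=?,low[7]=?,low[8]=?); scc=(scc[0]=0,scc[1]=?,scc[2]=?,scc[3]=?,scc[4]=?,scc[5]=?,scc[6]=?,scc[7]=?,scc[8]=?)
step 2: low=(low[0]=0,low[1]=1,low[2]=?,low[3]=?,low[4]=?,low[5]=?,low[6]=?,low[7]=?,low[8]=?); scc=(scc[0]=0,scc[1]=1,scc[2]=?,scc[3]=?,scc[4]=?,scc[5]=?,scc[6]=?,scc[7]=?,scc[8]=?)
step 3: low=(low[0]=0,low[1]=1,low[2]=2,low[3]=?,low[4]=?,low[5]=?,low[6]=?,low[7]=2,low[8]=?); scc=(scc[0]=0,scc[1]=1,scc[2]=?,scc[3]=?,scc[4]=?,scc[5]=?,scc[6]=?,scc[7]=?,scc[8]=?)
step 4: low=(low[0]=0,low[1]=1,low[2]=2,low[3]=?,low[4]=?,low[5]=?,low[6]=?,low[7]=2,low[8]=4); scc=(scc[0]=0,scc[1]=1,scc[2]=?,scc[3]=?,scc[4]=?,scc[5]=?,scc[6]=?,scc[7]=?,scc[8]=2)
step 5: low=(low[0]=0,low[1]=1,low[2]=2,low[3]=?,low[4]=?,low[5]=?,low[6]=?,low[7]=2,low[8]=4); scc=(scc[0]=0,scc[1]=1,scc[2]=3,scc[3]=?,scc[4]=?,scc[5]=?,scc[6]=?,scc[7]=3,scc[8]=2)
step 6: low=(low[0]=0,low[1]=1,low[2]=2,low[3]=5,low[4]=5,low[5]=?,low[6]=?,low[7]=2,low[8]=4); scc=(scc[0]=0,scc[1]=1,scc[2]=3,scc[3]=?,scc[4]=?,scc[5]=?,scc[6]=?,scc[7]=3,scc[8]=2)
step 7: low=(low[0]=0,low[1]=1,low[2]=2,low[3]=5,low[4]=5,low[5]=?,low[6]=?,low[7]=2,low[8]=4); scc=(scc[0]=0,scc[1]=1,scc[2]=3,scc[3]=4,scc[4]=4,scc[5]=?,scc[6]=?,scc[7]=3,scc[8]=2)
step 8: low=(low[0]=0,low[1]=1,low[2]=2,low[3]=5,low[4]=5,low[5]=7,low[6]=?,low[7]=2,low[8]=4); scc=(scc[0]=0,scc[1]=1,scc[2]=3,scc[3]=4,scc[4]=4,scc[5]=5,scc[6]=?,scc[7]=3,scc[8]=2)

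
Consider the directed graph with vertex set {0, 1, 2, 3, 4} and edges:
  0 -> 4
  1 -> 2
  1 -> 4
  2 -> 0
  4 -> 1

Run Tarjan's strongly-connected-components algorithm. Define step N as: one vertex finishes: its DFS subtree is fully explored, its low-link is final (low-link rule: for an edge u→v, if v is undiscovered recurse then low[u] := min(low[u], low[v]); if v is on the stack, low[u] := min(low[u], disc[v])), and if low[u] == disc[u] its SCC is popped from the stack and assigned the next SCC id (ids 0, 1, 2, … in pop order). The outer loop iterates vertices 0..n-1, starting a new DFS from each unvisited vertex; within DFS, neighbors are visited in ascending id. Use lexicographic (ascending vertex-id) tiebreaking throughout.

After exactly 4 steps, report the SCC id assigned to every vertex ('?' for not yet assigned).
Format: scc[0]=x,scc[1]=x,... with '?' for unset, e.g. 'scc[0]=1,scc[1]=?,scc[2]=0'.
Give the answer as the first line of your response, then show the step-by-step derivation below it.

scc[0]=0,scc[1]=0,scc[2]=0,scc[3]=?,scc[4]=0

step 1: low=(low[0]=0,low[1]=2,low[2]=0,low[3]=?,low[4]=1); scc=(scc[0]=?,scc[1]=?,scc[2]=?,scc[3]=?,scc[4]=?)
step 2: low=(low[0]=0,low[1]=0,low[2]=0,low[3]=?,low[4]=1); scc=(scc[0]=?,scc[1]=?,scc[2]=?,scc[3]=?,scc[4]=?)
step 3: low=(low[0]=0,low[1]=0,low[2]=0,low[3]=?,low[4]=0); scc=(scc[0]=?,scc[1]=?,scc[2]=?,scc[3]=?,scc[4]=?)
step 4: low=(low[0]=0,low[1]=0,low[2]=0,low[3]=?,low[4]=0); scc=(scc[0]=0,scc[1]=0,scc[2]=0,scc[3]=?,scc[4]=0)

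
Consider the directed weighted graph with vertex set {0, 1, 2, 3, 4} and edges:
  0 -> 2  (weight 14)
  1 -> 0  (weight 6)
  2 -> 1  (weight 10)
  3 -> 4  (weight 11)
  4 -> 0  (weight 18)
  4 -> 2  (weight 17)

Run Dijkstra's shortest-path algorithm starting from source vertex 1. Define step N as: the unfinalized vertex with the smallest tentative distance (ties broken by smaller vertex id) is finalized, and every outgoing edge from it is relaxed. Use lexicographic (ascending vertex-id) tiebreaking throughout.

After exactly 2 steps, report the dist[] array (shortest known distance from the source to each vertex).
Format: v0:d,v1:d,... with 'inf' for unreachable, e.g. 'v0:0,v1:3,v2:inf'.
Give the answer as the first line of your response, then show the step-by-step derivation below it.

v0:6,v1:0,v2:20,v3:inf,v4:inf

step 1: dist = v0:6,v1:0,v2:inf,v3:inf,v4:inf
step 2: dist = v0:6,v1:0,v2:20,v3:inf,v4:inf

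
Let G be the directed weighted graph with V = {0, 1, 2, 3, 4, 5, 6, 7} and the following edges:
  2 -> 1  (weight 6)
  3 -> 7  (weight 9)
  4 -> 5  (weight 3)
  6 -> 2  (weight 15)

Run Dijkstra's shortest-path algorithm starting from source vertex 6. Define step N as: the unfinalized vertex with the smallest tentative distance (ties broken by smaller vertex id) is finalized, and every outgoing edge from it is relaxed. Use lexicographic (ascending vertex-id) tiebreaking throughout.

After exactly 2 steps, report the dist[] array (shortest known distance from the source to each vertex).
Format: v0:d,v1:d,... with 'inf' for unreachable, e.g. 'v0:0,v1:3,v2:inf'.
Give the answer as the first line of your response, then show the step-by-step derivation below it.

v0:inf,v1:21,v2:15,v3:inf,v4:inf,v5:inf,v6:0,v7:inf

step 1: dist = v0:inf,v1:inf,v2:15,v3:inf,v4:inf,v5:inf,v6:0,v7:inf
step 2: dist = v0:inf,v1:21,v2:15,v3:inf,v4:inf,v5:inf,v6:0,v7:inf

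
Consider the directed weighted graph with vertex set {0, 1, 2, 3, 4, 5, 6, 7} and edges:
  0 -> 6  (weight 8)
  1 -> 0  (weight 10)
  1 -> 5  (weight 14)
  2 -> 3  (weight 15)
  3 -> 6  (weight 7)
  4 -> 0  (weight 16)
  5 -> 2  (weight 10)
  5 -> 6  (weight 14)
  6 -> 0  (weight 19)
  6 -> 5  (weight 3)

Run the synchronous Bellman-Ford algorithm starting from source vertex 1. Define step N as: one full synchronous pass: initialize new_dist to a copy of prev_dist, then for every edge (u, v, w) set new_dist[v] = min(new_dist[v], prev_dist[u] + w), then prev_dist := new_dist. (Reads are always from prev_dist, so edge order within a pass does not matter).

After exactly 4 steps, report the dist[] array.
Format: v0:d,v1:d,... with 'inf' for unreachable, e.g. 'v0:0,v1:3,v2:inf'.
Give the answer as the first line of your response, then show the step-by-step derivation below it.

v0:10,v1:0,v2:24,v3:39,v4:inf,v5:14,v6:18,v7:inf

step 1: dist = v0:10,v1:0,v2:inf,v3:inf,v4:inf,v5:14,v6:inf,v7:inf
step 2: dist = v0:10,v1:0,v2:24,v3:inf,v4:inf,v5:14,v6:18,v7:inf
step 3: dist = v0:10,v1:0,v2:24,v3:39,v4:inf,v5:14,v6:18,v7:inf
step 4: dist = v0:10,v1:0,v2:24,v3:39,v4:inf,v5:14,v6:18,v7:inf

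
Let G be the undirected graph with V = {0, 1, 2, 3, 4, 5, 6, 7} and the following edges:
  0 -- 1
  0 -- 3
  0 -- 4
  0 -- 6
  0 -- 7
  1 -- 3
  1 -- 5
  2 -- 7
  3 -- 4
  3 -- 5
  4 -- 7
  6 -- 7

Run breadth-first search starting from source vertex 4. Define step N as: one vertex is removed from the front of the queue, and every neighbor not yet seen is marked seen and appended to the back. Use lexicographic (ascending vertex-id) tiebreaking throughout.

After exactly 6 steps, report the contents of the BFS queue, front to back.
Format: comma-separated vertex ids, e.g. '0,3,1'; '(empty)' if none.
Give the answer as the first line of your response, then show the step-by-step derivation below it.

5,2

step 1: dequeue 4; queue=[0,3,7]; order=4
step 2: dequeue 0; queue=[3,7,1,6]; order=4,0
step 3: dequeue 3; queue=[7,1,6,5]; order=4,0,3
step 4: dequeue 7; queue=[1,6,5,2]; order=4,0,3,7
step 5: dequeue 1; queue=[6,5,2]; order=4,0,3,7,1
step 6: dequeue 6; queue=[5,2]; order=4,0,3,7,1,6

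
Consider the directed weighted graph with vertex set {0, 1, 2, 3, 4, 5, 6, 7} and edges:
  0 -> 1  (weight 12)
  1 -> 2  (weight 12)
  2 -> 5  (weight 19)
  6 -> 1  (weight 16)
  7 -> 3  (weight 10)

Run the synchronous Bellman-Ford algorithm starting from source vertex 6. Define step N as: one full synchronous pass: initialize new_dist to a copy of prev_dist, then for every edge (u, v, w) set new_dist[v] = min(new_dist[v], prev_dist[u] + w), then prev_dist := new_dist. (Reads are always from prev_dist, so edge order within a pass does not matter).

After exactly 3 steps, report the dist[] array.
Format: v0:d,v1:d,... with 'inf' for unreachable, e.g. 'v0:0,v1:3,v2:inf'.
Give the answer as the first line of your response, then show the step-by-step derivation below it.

v0:inf,v1:16,v2:28,v3:inf,v4:inf,v5:47,v6:0,v7:inf

step 1: dist = v0:inf,v1:16,v2:inf,v3:inf,v4:inf,v5:inf,v6:0,v7:inf
step 2: dist = v0:inf,v1:16,v2:28,v3:inf,v4:inf,v5:inf,v6:0,v7:inf
step 3: dist = v0:inf,v1:16,v2:28,v3:inf,v4:inf,v5:47,v6:0,v7:inf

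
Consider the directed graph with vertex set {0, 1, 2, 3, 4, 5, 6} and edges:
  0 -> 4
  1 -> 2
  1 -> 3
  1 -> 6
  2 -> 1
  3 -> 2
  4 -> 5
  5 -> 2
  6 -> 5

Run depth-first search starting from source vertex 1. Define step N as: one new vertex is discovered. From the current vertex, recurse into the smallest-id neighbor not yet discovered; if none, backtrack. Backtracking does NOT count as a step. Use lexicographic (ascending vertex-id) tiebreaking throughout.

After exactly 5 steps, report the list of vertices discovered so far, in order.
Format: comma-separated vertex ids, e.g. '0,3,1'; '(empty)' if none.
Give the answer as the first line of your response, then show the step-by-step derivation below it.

1,2,3,6,5

step 1: discover 1; path=1; order=1
step 2: discover 2; path=1>2; order=1,2
step 3: discover 3; path=1>3; order=1,2,3
step 4: discover 6; path=1>6; order=1,2,3,6
step 5: discover 5; path=1>6>5; order=1,2,3,6,5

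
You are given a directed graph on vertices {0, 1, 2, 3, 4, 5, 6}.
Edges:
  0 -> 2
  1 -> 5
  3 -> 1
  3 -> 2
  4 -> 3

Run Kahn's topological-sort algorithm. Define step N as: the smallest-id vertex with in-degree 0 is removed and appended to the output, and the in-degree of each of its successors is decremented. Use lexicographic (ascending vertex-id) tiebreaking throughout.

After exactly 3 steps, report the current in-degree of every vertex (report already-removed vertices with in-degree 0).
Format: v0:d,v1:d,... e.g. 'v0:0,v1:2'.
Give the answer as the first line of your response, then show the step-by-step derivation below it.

v0:0,v1:0,v2:0,v3:0,v4:0,v5:1,v6:0

step 1: output 0; order=[0]; indeg=(0,1,1,1,0,1,0)
step 2: output 4; order=[0,4]; indeg=(0,1,1,0,0,1,0)
step 3: output 3; order=[0,4,3]; indeg=(0,0,0,0,0,1,0)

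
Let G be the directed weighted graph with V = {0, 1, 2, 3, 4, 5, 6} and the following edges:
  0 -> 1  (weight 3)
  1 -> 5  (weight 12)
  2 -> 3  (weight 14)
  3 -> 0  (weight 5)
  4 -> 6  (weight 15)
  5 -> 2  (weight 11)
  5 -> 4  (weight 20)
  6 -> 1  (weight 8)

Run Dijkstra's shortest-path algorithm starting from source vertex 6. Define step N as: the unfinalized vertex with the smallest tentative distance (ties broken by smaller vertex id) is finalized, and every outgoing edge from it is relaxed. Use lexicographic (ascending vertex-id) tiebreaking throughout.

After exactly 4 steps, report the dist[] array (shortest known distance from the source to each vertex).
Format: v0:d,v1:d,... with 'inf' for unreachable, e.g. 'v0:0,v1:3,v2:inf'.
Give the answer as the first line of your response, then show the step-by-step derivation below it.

v0:inf,v1:8,v2:31,v3:45,v4:40,v5:20,v6:0

step 1: dist = v0:inf,v1:8,v2:inf,v3:inf,v4:inf,v5:inf,v6:0
step 2: dist = v0:inf,v1:8,v2:inf,v3:inf,v4:inf,v5:20,v6:0
step 3: dist = v0:inf,v1:8,v2:31,v3:inf,v4:40,v5:20,v6:0
step 4: dist = v0:inf,v1:8,v2:31,v3:45,v4:40,v5:20,v6:0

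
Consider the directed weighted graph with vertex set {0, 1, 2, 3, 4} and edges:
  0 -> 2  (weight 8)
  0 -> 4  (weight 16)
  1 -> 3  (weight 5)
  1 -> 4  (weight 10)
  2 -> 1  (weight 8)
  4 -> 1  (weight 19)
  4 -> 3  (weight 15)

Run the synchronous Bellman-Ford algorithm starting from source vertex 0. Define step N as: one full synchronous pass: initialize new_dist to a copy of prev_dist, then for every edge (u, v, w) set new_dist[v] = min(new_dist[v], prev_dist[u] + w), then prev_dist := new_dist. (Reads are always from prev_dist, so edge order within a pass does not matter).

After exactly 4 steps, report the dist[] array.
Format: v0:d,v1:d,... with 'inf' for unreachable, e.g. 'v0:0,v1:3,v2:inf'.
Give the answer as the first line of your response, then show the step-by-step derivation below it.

v0:0,v1:16,v2:8,v3:21,v4:16

step 1: dist = v0:0,v1:inf,v2:8,v3:inf,v4:16
step 2: dist = v0:0,v1:16,v2:8,v3:31,v4:16
step 3: dist = v0:0,v1:16,v2:8,v3:21,v4:16
step 4: dist = v0:0,v1:16,v2:8,v3:21,v4:16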